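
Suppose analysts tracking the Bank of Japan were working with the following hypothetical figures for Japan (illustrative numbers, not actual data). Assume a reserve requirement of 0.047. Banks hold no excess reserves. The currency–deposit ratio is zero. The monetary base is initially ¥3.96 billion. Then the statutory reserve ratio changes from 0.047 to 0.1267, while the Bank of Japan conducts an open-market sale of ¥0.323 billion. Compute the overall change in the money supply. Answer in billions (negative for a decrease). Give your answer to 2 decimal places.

-55.55 billion

Before: m₁ = 1 / (0.047) ≈ 21.2766, MB₁ = 3.96, so M₁ = 21.2766 × 3.96 ≈ 84.2553 billion.
After: m₂ = 1 / (0.1267) ≈ 7.8927, MB₂ = 3.96 − 0.323 = 3.637, so M₂ = 7.8927 × 3.637 ≈ 28.7057 billion.
ΔM = M₂ − M₁ = 28.7057 − 84.2553 = -55.5496 billion.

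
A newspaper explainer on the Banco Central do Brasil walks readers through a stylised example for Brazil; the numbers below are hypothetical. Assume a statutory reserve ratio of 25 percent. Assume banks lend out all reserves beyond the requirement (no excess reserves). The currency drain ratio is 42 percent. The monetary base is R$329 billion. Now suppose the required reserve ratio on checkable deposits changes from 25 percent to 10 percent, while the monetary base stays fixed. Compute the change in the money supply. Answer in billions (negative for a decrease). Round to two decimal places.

R$201.14 billion

Initially m₁ = (1 + 0.42) / (0.25 + 0.42) ≈ 2.119403, so M₁ = 2.119403 × 329 ≈ 697.2836 billion.
After the change m₂ = (1 + 0.42) / (0.1 + 0.42) ≈ 2.730769, so M₂ = 2.730769 × 329 ≈ 898.423 billion.
ΔM = M₂ − M₁ = 898.423 − 697.2836 = 201.1394 billion.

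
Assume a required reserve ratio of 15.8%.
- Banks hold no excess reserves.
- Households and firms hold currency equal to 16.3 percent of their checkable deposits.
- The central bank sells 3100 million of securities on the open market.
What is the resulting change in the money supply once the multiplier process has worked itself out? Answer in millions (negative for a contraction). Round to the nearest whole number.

The money multiplier is m = (1 + c) / (rr + c) = (1 + 0.163) / (0.158 + 0.163) ≈ 3.62305.
The sale removes 3100 million of base, so ΔM = m × ΔMB = 3.62305 × (−3100) = -11231.455 million.

-11231 million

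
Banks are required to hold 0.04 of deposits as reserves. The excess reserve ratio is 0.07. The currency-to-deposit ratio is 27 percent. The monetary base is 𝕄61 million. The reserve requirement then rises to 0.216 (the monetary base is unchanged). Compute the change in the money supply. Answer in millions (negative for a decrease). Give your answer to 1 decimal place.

Initially m₁ = (1 + 0.27) / (0.04 + 0.07 + 0.27) ≈ 3.3421, so M₁ = 3.3421 × 61 = 203.8681 million.
After the change m₂ = (1 + 0.27) / (0.216 + 0.07 + 0.27) ≈ 2.2842, so M₂ = 2.2842 × 61 = 139.3362 million.
ΔM = M₂ − M₁ = 139.3362 − 203.8681 = -64.5319 million.

-64.5 million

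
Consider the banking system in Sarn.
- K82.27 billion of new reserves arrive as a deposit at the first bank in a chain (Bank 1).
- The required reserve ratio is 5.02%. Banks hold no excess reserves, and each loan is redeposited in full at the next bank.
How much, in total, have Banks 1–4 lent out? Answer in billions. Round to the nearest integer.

K290 billion

Bank i lends (1 − rr)^i of the original deposit: Bank 1 lends 82.27·0.9498 ≈ 78.1400, Bank 2 lends 82.27·0.9498² ≈ 74.2174, and so on.
Summing a geometric series: total = 82.27·[0.9498·(1 − 0.9498^4) / (1 − 0.9498)] ≈ 289.8022 billion.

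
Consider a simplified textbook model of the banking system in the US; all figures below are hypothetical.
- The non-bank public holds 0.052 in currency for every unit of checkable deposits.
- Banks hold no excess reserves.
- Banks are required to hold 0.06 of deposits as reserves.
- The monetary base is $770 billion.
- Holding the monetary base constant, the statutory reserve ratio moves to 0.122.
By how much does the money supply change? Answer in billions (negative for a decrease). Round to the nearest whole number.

Initially m₁ = (1 + 0.052) / (0.06 + 0.052) ≈ 9.3929, so M₁ = 9.3929 × 770 = 7232.533 billion.
After the change m₂ = (1 + 0.052) / (0.122 + 0.052) ≈ 6.0460, so M₂ = 6.0460 × 770 = 4655.42 billion.
ΔM = M₂ − M₁ = 4655.42 − 7232.533 = -2577.113 billion.

-2577 billion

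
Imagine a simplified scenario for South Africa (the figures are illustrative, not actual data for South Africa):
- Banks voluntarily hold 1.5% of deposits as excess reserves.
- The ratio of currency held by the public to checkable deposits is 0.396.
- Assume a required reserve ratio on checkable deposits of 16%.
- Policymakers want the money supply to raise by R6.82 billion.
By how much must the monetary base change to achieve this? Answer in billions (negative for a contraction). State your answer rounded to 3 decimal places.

R2.790 billion

The money multiplier is m = (1 + c) / (rr + e + c) = (1 + 0.396) / (0.16 + 0.015 + 0.396) ≈ 2.44483.
ΔMB = ΔM / m = (+6.82) / 2.44483 ≈ 2.7896 billion.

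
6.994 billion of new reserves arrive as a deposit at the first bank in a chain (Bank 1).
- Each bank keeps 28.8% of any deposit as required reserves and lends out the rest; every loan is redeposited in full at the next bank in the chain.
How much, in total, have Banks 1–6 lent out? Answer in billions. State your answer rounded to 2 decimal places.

Bank i lends (1 − rr)^i of the original deposit: Bank 1 lends 6.994·0.7120 ≈ 4.9797, Bank 2 lends 6.994·0.7120² ≈ 3.5456, and so on.
Summing a geometric series: total = 6.994·[0.7120·(1 − 0.7120^6) / (1 − 0.7120)] ≈ 15.0381 billion.

15.04 billion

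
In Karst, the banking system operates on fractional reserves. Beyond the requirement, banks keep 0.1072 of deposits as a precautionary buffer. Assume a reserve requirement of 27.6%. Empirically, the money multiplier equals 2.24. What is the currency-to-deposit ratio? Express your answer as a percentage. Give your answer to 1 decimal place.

Using m = 2.24. From m = (1 + c)/(c + rr + e), rearranging gives 1 + c = m·(c + rr + e), so c·(1 − m) = m·(rr + e) − 1.
Hence c = [m·(rr + e) − 1]/(1 − m) = [2.24 × (0.276 + 0.1072) − 1] / (1 − 2.24) ≈ 0.114219.

11.4%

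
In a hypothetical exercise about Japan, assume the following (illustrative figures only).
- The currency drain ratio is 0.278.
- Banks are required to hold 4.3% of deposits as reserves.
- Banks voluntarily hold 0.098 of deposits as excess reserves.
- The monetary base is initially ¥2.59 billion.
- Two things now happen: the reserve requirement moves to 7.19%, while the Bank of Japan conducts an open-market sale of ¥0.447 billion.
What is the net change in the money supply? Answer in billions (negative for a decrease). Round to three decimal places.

-1.785 billion

Before: m₁ = (1 + 0.278) / (0.043 + 0.098 + 0.278) ≈ 3.05012, MB₁ = 2.59, so M₁ = 3.05012 × 2.59 ≈ 7.8998 billion.
After: m₂ = (1 + 0.278) / (0.0719 + 0.098 + 0.278) ≈ 2.85332, MB₂ = 2.59 − 0.447 = 2.143, so M₂ = 2.85332 × 2.143 ≈ 6.1147 billion.
ΔM = M₂ − M₁ = 6.1147 − 7.8998 = -1.7851 billion.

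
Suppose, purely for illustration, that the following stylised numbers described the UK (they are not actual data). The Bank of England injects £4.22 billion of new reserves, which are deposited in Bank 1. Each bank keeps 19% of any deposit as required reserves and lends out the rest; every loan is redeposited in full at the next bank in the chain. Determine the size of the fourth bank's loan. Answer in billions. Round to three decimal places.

Each bank lends a fraction (1 − rr) = 0.8100 of the deposit it receives, so Bank 4 receives 4.22·0.8100^3 and lends 4.22·0.8100^4 ≈ 1.8166 billion.

£1.817 billion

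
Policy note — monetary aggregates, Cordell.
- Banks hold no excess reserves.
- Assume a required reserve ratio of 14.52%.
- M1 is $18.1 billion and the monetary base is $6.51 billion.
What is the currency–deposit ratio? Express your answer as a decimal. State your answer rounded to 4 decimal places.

0.3349

Using m = M/MB = 18.1/6.51 ≈ 2.780338. From m = (1 + c)/(c + rr + e), rearranging gives 1 + c = m·(c + rr + e), so c·(1 − m) = m·(rr + e) − 1.
Hence c = [m·(rr + e) − 1]/(1 − m) = [2.780338 × (0.1452 + 0) − 1] / (1 − 2.780338) ≈ 0.334934.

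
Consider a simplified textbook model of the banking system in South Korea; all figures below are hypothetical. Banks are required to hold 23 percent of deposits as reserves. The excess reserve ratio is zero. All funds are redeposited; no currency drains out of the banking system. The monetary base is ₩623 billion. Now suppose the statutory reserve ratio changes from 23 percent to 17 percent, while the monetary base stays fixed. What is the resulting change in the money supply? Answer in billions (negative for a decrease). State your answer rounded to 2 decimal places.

₩956.01 billion

Initially m₁ = 1 / (0.23) ≈ 4.347826, so M₁ = 4.347826 × 623 ≈ 2708.6956 billion.
After the change m₂ = 1 / (0.17) ≈ 5.882353, so M₂ = 5.882353 × 623 ≈ 3664.7059 billion.
ΔM = M₂ − M₁ = 3664.7059 − 2708.6956 = 956.0103 billion.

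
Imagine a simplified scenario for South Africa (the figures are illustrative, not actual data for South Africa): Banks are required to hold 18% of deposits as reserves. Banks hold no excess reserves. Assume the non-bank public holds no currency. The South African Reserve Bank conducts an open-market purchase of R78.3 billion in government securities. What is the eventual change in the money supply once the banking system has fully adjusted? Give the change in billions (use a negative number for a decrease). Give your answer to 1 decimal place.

R435.0 billion

The simple money multiplier is m = 1/rr = 1/0.18 ≈ 5.5556.
An open-market purchase increases the monetary base by 78.3 billion, so ΔM = m × ΔMB = 5.5556 × 78.3 ≈ 435.0035 billion.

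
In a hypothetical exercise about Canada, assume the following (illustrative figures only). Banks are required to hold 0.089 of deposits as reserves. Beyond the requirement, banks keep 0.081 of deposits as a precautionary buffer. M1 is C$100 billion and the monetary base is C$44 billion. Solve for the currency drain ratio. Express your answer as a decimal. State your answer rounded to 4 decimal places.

Using m = M/MB = 100/44 ≈ 2.272727. From m = (1 + c)/(c + rr + e), rearranging gives 1 + c = m·(c + rr + e), so c·(1 − m) = m·(rr + e) − 1.
Hence c = [m·(rr + e) − 1]/(1 − m) = [2.272727 × (0.089 + 0.081) − 1] / (1 − 2.272727) ≈ 0.482143.

0.4821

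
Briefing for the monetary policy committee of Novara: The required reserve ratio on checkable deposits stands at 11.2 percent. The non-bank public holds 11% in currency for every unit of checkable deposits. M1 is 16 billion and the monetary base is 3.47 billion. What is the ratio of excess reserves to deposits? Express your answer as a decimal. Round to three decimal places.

Using m = M/MB = 16/3.47 ≈ 4.610951. Since m = (1 + c)/(c + rr + e), the denominator satisfies c + rr + e = (1 + c)/m = (1 + 0.11) / 4.610951 ≈ 0.240731.
With c = 0.11 and rr = 0.112, the ratio of excess reserves to deposits is 0.240731 − 0.11 − 0.112 = 0.018731.

0.019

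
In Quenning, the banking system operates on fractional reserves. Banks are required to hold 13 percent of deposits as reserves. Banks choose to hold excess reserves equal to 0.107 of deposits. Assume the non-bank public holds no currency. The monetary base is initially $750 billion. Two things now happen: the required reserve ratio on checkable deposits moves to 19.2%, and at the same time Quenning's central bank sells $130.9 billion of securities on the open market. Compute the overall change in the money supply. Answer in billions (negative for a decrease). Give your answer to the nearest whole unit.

Before: m₁ = 1 / (0.13 + 0.107) ≈ 4.2194, MB₁ = 750, so M₁ = 4.2194 × 750 = 3164.55 billion.
After: m₂ = 1 / (0.192 + 0.107) ≈ 3.3445, MB₂ = 750 − 130.9 = 619.1, so M₂ = 3.3445 × 619.1 ≈ 2070.58 billion.
ΔM = M₂ − M₁ = 2070.58 − 3164.55 = -1093.97 billion.

-1094 billion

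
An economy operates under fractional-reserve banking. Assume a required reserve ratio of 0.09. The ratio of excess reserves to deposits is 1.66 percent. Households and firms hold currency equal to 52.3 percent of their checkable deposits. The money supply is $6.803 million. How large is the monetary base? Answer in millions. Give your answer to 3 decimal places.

The money multiplier is m = (1 + c) / (rr + e + c) = (1 + 0.523) / (0.09 + 0.0166 + 0.523) ≈ 2.41900.
MB = M / m = 6.803 / 2.41900 ≈ 2.8123 million.

$2.812 million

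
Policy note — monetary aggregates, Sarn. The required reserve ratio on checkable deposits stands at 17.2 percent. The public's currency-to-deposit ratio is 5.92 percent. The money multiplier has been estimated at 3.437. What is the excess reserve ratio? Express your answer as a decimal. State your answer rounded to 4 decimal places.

0.0770

Using m = 3.437. Since m = (1 + c)/(c + rr + e), the denominator satisfies c + rr + e = (1 + c)/m = (1 + 0.0592) / 3.437 ≈ 0.308176.
With c = 0.0592 and rr = 0.172, the excess reserve ratio is 0.308176 − 0.0592 − 0.172 = 0.076976.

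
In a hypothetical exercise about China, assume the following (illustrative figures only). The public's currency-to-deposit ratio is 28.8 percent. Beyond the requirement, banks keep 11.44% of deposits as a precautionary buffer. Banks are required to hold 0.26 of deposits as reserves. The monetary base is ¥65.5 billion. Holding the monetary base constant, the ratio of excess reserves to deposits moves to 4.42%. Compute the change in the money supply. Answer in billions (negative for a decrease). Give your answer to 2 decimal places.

¥15.10 billion

Initially m₁ = (1 + 0.288) / (0.26 + 0.1144 + 0.288) ≈ 1.94444, so M₁ = 1.94444 × 65.5 ≈ 127.3608 billion.
After the change m₂ = (1 + 0.288) / (0.26 + 0.0442 + 0.288) ≈ 2.17494, so M₂ = 2.17494 × 65.5 ≈ 142.4586 billion.
ΔM = M₂ − M₁ = 142.4586 − 127.3608 = 15.0978 billion.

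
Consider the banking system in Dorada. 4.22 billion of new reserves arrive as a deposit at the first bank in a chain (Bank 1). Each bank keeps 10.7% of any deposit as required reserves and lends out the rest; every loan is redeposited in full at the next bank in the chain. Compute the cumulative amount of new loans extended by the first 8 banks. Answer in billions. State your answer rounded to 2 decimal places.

Bank i lends (1 − rr)^i of the original deposit: Bank 1 lends 4.22·0.8930 ≈ 3.7685, Bank 2 lends 4.22·0.8930² ≈ 3.3652, and so on.
Summing a geometric series: total = 4.22·[0.8930·(1 − 0.8930^8) / (1 − 0.8930)] ≈ 20.9766 billion.

20.98 billion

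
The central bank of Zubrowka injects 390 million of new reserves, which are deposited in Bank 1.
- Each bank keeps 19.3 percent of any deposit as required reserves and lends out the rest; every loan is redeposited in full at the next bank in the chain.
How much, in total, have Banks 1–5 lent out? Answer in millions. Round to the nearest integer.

Bank i lends (1 − rr)^i of the original deposit: Bank 1 lends 390·0.8070 = 314.7300, Bank 2 lends 390·0.8070² ≈ 253.9871, and so on.
Summing a geometric series: total = 390·[0.8070·(1 − 0.8070^5) / (1 − 0.8070)] ≈ 1072.5785 million.

1073 million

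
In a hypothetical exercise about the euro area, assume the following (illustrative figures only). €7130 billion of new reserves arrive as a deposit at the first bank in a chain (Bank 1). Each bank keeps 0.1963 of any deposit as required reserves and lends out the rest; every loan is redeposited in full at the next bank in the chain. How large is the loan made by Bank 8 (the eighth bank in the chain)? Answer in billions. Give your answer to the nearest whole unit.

€1241 billion

Each bank lends a fraction (1 − rr) = 0.8037 of the deposit it receives, so Bank 8 receives 7130·0.8037^7 and lends 7130·0.8037^8 ≈ 1241.1986 billion.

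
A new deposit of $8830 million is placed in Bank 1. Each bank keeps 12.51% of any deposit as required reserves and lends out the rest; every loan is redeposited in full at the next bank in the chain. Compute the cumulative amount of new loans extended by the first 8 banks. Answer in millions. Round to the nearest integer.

Bank i lends (1 − rr)^i of the original deposit: Bank 1 lends 8830·0.8749 = 7725.3670, Bank 2 lends 8830·0.8749² ≈ 6758.9236, and so on.
Summing a geometric series: total = 8830·[0.8749·(1 − 0.8749^8) / (1 − 0.8749)] ≈ 40553.8611 million.

$40554 million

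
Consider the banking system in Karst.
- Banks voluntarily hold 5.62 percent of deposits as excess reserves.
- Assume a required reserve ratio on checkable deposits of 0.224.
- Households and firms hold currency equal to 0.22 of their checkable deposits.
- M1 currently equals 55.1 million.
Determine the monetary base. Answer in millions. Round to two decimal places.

The money multiplier is m = (1 + c) / (rr + e + c) = (1 + 0.22) / (0.224 + 0.0562 + 0.22) ≈ 2.43902.
MB = M / m = 55.1 / 2.43902 ≈ 22.591 million.

22.59 million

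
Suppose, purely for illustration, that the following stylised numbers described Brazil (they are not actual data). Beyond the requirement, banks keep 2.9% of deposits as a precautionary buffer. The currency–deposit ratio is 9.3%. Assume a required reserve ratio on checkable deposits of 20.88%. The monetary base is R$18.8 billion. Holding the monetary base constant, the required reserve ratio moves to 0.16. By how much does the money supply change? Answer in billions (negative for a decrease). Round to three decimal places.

Initially m₁ = (1 + 0.093) / (0.2088 + 0.029 + 0.093) ≈ 3.304111, so M₁ = 3.304111 × 18.8 ≈ 62.1173 billion.
After the change m₂ = (1 + 0.093) / (0.16 + 0.029 + 0.093) ≈ 3.875887, so M₂ = 3.875887 × 18.8 ≈ 72.8667 billion.
ΔM = M₂ − M₁ = 72.8667 − 62.1173 = 10.7494 billion.

R$10.749 billion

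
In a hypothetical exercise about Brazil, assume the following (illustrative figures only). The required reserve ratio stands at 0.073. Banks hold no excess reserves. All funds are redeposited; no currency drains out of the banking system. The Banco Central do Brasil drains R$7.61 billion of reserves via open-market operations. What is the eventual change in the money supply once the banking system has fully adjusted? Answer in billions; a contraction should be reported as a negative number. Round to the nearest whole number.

-104 billion

The simple money multiplier is m = 1/rr = 1/0.073 ≈ 13.6986.
An open-market sale reduces the monetary base by 7.61 billion, so ΔM = m × ΔMB = 13.6986 × (−7.61) ≈ -104.2463 billion.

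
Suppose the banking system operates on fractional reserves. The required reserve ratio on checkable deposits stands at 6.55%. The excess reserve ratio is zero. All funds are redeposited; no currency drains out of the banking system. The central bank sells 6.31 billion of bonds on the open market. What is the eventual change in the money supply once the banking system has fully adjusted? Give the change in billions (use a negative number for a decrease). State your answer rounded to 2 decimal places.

The simple money multiplier is m = 1/rr = 1/0.0655 ≈ 15.2672.
An open-market sale reduces the monetary base by 6.31 billion, so ΔM = m × ΔMB = 15.2672 × (−6.31) ≈ -96.336 billion.

-96.34 billion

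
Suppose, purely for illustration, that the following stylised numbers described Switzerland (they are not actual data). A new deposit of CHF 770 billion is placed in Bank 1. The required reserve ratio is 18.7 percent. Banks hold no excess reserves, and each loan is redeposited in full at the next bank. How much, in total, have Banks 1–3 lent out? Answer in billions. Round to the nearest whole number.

CHF 1549 billion

Bank i lends (1 − rr)^i of the original deposit: Bank 1 lends 770·0.8130 = 626.0100, Bank 2 lends 770·0.8130² ≈ 508.9461, and so on.
Summing a geometric series: total = 770·[0.8130·(1 − 0.8130^3) / (1 − 0.8130)] ≈ 1548.7293 billion.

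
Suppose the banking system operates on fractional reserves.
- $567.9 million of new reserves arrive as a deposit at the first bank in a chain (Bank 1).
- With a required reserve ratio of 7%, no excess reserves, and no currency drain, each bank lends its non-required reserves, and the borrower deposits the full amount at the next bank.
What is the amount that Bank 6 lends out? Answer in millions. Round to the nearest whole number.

Each bank lends a fraction (1 − rr) = 0.9300 of the deposit it receives, so Bank 6 receives 567.9·0.9300^5 and lends 567.9·0.9300^6 ≈ 367.4257 million.

$367 million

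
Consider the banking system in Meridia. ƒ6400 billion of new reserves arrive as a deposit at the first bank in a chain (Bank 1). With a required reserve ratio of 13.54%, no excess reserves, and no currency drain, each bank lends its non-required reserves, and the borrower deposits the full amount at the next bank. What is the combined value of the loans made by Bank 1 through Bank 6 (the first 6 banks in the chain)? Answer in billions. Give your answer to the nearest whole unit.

Bank i lends (1 − rr)^i of the original deposit: Bank 1 lends 6400·0.8646 = 5533.4400, Bank 2 lends 6400·0.8646² ≈ 4784.2122, and so on.
Summing a geometric series: total = 6400·[0.8646·(1 − 0.8646^6) / (1 − 0.8646)] ≈ 23796.0036 billion.

ƒ23796 billion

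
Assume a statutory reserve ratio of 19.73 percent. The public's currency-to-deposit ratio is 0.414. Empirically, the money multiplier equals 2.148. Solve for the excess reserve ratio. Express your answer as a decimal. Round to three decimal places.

0.047

Using m = 2.148. Since m = (1 + c)/(c + rr + e), the denominator satisfies c + rr + e = (1 + c)/m = (1 + 0.414) / 2.148 ≈ 0.658287.
With c = 0.414 and rr = 0.1973, the excess reserve ratio is 0.658287 − 0.414 − 0.1973 = 0.046987.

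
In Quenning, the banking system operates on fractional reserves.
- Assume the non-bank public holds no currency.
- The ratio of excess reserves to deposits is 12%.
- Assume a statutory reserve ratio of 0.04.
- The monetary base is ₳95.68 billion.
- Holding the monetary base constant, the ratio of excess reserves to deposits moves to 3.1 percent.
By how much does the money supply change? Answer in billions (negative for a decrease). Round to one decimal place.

Initially m₁ = 1 / (0.04 + 0.12) = 6.25, so M₁ = 6.25 × 95.68 = 598 billion.
After the change m₂ = 1 / (0.04 + 0.031) ≈ 14.0845, so M₂ = 14.0845 × 95.68 ≈ 1347.605 billion.
ΔM = M₂ − M₁ = 1347.605 − 598 = 749.605 billion.

₳749.6 billion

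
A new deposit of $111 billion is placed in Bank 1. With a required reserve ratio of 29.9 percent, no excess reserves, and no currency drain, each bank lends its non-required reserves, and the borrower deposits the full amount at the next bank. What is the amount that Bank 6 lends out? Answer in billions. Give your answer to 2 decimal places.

$13.17 billion

Each bank lends a fraction (1 − rr) = 0.7010 of the deposit it receives, so Bank 6 receives 111·0.7010^5 and lends 111·0.7010^6 ≈ 13.1714 billion.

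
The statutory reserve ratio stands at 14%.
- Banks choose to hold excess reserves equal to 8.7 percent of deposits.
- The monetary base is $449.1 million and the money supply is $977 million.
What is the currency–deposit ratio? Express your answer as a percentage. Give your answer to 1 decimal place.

Using m = M/MB = 977/449.1 ≈ 2.175462. From m = (1 + c)/(c + rr + e), rearranging gives 1 + c = m·(c + rr + e), so c·(1 − m) = m·(rr + e) − 1.
Hence c = [m·(rr + e) − 1]/(1 − m) = [2.175462 × (0.14 + 0.087) − 1] / (1 − 2.175462) ≈ 0.430614.

43.1%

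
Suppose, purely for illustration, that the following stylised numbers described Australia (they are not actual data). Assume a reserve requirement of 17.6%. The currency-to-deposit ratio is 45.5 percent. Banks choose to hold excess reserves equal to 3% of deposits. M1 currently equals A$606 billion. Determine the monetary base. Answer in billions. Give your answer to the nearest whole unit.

The money multiplier is m = (1 + c) / (rr + e + c) = (1 + 0.455) / (0.176 + 0.03 + 0.455) ≈ 2.2012.
MB = M / m = 606 / 2.2012 ≈ 275.3044 billion.

A$275 billion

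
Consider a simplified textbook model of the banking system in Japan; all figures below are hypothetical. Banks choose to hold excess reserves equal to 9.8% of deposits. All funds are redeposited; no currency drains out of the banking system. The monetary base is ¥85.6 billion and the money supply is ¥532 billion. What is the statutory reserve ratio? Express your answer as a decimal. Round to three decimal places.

Using m = M/MB = 532/85.6 ≈ 6.214953. Since m = (1 + c)/(c + rr + e), the denominator satisfies c + rr + e = (1 + c)/m = (1 + 0) / 6.214953 ≈ 0.160902.
With c = 0 and e = 0.098, the statutory reserve ratio is 0.160902 − 0 − 0.098 = 0.062902.

0.063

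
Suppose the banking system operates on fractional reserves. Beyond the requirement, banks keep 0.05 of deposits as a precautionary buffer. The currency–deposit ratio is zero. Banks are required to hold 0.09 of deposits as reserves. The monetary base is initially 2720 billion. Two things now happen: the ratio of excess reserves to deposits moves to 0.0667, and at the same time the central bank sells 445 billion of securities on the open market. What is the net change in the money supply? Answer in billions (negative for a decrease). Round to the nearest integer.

-4910 billion

Before: m₁ = 1 / (0.09 + 0.05) ≈ 7.14286, MB₁ = 2720, so M₁ = 7.14286 × 2720 = 19428.5792 billion.
After: m₂ = 1 / (0.09 + 0.0667) ≈ 6.38162, MB₂ = 2720 − 445 = 2275, so M₂ = 6.38162 × 2275 = 14518.1855 billion.
ΔM = M₂ − M₁ = 14518.1855 − 19428.5792 = -4910.3937 billion.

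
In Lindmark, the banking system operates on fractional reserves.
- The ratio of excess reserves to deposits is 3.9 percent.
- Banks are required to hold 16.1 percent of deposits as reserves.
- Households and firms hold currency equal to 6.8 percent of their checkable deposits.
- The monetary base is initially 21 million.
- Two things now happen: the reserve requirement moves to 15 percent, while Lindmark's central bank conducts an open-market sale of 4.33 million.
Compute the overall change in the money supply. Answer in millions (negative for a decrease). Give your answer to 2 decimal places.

Before: m₁ = (1 + 0.068) / (0.161 + 0.039 + 0.068) ≈ 3.98507, MB₁ = 21, so M₁ = 3.98507 × 21 ≈ 83.6865 million.
After: m₂ = (1 + 0.068) / (0.15 + 0.039 + 0.068) ≈ 4.15564, MB₂ = 21 − 4.33 = 16.67, so M₂ = 4.15564 × 16.67 ≈ 69.2745 million.
ΔM = M₂ − M₁ = 69.2745 − 83.6865 = -14.412 million.

-14.41 million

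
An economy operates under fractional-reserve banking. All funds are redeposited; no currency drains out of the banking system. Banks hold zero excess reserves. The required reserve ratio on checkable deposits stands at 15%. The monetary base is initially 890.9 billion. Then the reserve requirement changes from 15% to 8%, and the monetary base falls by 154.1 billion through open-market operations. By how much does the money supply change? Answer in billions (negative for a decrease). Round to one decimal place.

3270.7 billion

Before: m₁ = 1 / (0.15) ≈ 6.66667, MB₁ = 890.9, so M₁ = 6.66667 × 890.9 ≈ 5939.3363 billion.
After: m₂ = 1 / (0.08) = 12.5, MB₂ = 890.9 − 154.1 = 736.8, so M₂ = 12.5 × 736.8 = 9210 billion.
ΔM = M₂ − M₁ = 9210 − 5939.3363 = 3270.6637 billion.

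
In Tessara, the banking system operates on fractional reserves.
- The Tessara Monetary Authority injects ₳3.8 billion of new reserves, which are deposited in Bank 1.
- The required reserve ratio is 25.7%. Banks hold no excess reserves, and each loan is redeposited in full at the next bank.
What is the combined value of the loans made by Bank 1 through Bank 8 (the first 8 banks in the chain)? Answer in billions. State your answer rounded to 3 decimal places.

Bank i lends (1 − rr)^i of the original deposit: Bank 1 lends 3.8·0.7430 = 2.8234, Bank 2 lends 3.8·0.7430² ≈ 2.0978, and so on.
Summing a geometric series: total = 3.8·[0.7430·(1 − 0.7430^8) / (1 − 0.7430)] ≈ 9.9656 billion.

₳9.966 billion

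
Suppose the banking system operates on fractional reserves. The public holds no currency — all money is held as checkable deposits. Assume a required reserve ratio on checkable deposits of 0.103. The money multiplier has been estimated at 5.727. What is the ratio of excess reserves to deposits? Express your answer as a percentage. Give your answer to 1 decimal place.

Using m = 5.727. Since m = (1 + c)/(c + rr + e), the denominator satisfies c + rr + e = (1 + c)/m = (1 + 0) / 5.727 ≈ 0.174611.
With c = 0 and rr = 0.103, the ratio of excess reserves to deposits is 0.174611 − 0 − 0.103 = 0.071611.

7.2%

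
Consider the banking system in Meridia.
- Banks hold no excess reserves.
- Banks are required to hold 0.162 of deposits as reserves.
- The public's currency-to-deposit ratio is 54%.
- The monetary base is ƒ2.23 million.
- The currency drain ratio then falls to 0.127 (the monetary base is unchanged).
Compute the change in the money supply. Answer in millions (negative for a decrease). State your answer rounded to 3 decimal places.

Initially m₁ = (1 + 0.54) / (0.162 + 0.54) ≈ 2.19373, so M₁ = 2.19373 × 2.23 ≈ 4.892 million.
After the change m₂ = (1 + 0.127) / (0.162 + 0.127) ≈ 3.89965, so M₂ = 3.89965 × 2.23 ≈ 8.6962 million.
ΔM = M₂ − M₁ = 8.6962 − 4.892 = 3.8042 million.

ƒ3.804 million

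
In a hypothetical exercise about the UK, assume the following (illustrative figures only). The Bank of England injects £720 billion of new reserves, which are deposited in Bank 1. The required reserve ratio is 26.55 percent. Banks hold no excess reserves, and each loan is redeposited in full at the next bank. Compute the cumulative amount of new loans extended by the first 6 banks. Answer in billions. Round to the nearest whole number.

£1679 billion

Bank i lends (1 − rr)^i of the original deposit: Bank 1 lends 720·0.7345 = 528.8400, Bank 2 lends 720·0.7345² ≈ 388.4330, and so on.
Summing a geometric series: total = 720·[0.7345·(1 − 0.7345^6) / (1 − 0.7345)] ≈ 1679.1049 billion.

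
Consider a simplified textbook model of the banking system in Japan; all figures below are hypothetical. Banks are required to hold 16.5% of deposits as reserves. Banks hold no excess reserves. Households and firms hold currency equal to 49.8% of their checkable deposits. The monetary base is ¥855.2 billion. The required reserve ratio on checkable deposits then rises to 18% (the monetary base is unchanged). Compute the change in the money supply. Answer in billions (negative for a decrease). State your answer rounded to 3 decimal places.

-42.749 billion

Initially m₁ = (1 + 0.498) / (0.165 + 0.498) ≈ 2.2594268, so M₁ = 2.2594268 × 855.2 ≈ 1932.2618 billion.
After the change m₂ = (1 + 0.498) / (0.18 + 0.498) ≈ 2.2094395, so M₂ = 2.2094395 × 855.2 ≈ 1889.5127 billion.
ΔM = M₂ − M₁ = 1889.5127 − 1932.2618 = -42.7491 billion.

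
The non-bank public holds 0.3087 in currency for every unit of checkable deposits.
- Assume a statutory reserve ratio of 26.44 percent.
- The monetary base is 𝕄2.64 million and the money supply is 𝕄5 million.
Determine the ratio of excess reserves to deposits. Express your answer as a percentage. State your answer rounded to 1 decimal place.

Using m = M/MB = 5/2.64 ≈ 1.893939. Since m = (1 + c)/(c + rr + e), the denominator satisfies c + rr + e = (1 + c)/m = (1 + 0.3087) / 1.893939 ≈ 0.690994.
With c = 0.3087 and rr = 0.2644, the ratio of excess reserves to deposits is 0.690994 − 0.3087 − 0.2644 = 0.117894.

11.8%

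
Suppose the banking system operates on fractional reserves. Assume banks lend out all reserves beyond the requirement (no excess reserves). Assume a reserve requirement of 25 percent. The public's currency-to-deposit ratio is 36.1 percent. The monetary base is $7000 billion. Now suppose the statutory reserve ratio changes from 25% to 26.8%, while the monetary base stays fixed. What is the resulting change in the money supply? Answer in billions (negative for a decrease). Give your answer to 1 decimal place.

-446.2 billion

Initially m₁ = (1 + 0.361) / (0.25 + 0.361) ≈ 2.227496, so M₁ = 2.227496 × 7000 = 15592.472 billion.
After the change m₂ = (1 + 0.361) / (0.268 + 0.361) ≈ 2.163752, so M₂ = 2.163752 × 7000 = 15146.264 billion.
ΔM = M₂ − M₁ = 15146.264 − 15592.472 = -446.208 billion.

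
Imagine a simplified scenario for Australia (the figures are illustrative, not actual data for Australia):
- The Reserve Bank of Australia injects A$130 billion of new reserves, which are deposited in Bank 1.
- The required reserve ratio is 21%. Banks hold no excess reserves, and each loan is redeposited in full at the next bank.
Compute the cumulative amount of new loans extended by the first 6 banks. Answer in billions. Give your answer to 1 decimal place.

A$370.2 billion

Bank i lends (1 − rr)^i of the original deposit: Bank 1 lends 130·0.7900 = 102.7000, Bank 2 lends 130·0.7900² = 81.1330, and so on.
Summing a geometric series: total = 130·[0.7900·(1 − 0.7900^6) / (1 − 0.7900)] ≈ 370.1663 billion.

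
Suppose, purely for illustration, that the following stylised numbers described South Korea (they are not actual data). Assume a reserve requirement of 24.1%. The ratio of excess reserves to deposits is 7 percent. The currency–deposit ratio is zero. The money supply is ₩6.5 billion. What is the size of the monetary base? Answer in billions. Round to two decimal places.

The money multiplier is m = 1 / (rr + e) = 1 / (0.241 + 0.07) ≈ 3.2154.
MB = M / m = 6.5 / 3.2154 ≈ 2.0215 billion.

₩2.02 billion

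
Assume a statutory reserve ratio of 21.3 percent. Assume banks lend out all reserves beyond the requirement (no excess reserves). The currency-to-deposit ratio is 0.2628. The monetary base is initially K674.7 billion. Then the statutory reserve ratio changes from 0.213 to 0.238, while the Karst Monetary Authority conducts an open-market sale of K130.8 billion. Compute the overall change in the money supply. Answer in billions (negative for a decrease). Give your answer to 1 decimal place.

-419.2 billion

Before: m₁ = (1 + 0.2628) / (0.213 + 0.2628) ≈ 2.65406, MB₁ = 674.7, so M₁ = 2.65406 × 674.7 ≈ 1790.6943 billion.
After: m₂ = (1 + 0.2628) / (0.238 + 0.2628) ≈ 2.52157, MB₂ = 674.7 − 130.8 = 543.9, so M₂ = 2.52157 × 543.9 ≈ 1371.4819 billion.
ΔM = M₂ − M₁ = 1371.4819 − 1790.6943 = -419.2124 billion.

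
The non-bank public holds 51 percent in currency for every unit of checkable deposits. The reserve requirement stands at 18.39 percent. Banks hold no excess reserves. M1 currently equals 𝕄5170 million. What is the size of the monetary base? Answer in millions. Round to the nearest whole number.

𝕄2376 million

The money multiplier is m = (1 + c) / (rr + c) = (1 + 0.51) / (0.1839 + 0.51) ≈ 2.17611.
MB = M / m = 5170 / 2.17611 ≈ 2375.799 million.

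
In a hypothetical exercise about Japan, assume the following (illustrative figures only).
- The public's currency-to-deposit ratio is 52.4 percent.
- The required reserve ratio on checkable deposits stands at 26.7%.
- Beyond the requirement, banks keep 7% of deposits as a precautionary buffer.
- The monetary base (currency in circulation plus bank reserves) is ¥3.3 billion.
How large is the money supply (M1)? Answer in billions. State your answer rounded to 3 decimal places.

¥5.841 billion

The money multiplier is m = (1 + c) / (rr + e + c) = (1 + 0.524) / (0.267 + 0.07 + 0.524) ≈ 1.77003.
So M = m × MB = 1.77003 × 3.3 ≈ 5.8411 billion.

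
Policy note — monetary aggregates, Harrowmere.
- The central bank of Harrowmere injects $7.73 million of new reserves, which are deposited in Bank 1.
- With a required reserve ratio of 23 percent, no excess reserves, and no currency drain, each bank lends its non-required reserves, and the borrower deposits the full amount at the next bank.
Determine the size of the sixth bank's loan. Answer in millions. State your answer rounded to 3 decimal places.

Each bank lends a fraction (1 − rr) = 0.7700 of the deposit it receives, so Bank 6 receives 7.73·0.7700^5 and lends 7.73·0.7700^6 ≈ 1.6111 million.

$1.611 million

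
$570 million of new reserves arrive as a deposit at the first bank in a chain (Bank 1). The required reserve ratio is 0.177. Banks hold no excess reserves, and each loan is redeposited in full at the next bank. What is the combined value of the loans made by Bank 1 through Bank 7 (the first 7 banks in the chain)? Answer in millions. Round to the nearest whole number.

$1973 million

Bank i lends (1 − rr)^i of the original deposit: Bank 1 lends 570·0.8230 = 469.1100, Bank 2 lends 570·0.8230² ≈ 386.0775, and so on.
Summing a geometric series: total = 570·[0.8230·(1 − 0.8230^7) / (1 − 0.8230)] ≈ 1972.5410 million.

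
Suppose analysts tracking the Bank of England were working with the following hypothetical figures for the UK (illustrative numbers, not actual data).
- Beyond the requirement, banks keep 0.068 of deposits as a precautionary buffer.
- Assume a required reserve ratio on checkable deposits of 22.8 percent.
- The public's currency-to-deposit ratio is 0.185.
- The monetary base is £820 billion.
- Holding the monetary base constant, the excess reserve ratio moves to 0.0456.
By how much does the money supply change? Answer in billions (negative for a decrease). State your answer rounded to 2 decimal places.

£98.67 billion

Initially m₁ = (1 + 0.185) / (0.228 + 0.068 + 0.185) ≈ 2.463617, so M₁ = 2.463617 × 820 ≈ 2020.1659 billion.
After the change m₂ = (1 + 0.185) / (0.228 + 0.0456 + 0.185) ≈ 2.583951, so M₂ = 2.583951 × 820 ≈ 2118.8398 billion.
ΔM = M₂ − M₁ = 2118.8398 − 2020.1659 = 98.6739 billion.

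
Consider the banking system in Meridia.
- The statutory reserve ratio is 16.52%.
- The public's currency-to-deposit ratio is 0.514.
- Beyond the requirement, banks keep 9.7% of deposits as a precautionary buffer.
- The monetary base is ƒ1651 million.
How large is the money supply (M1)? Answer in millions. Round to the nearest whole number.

ƒ3220 million

The money multiplier is m = (1 + c) / (rr + e + c) = (1 + 0.514) / (0.1652 + 0.097 + 0.514) ≈ 1.95053.
So M = m × MB = 1.95053 × 1651 ≈ 3220.325 million.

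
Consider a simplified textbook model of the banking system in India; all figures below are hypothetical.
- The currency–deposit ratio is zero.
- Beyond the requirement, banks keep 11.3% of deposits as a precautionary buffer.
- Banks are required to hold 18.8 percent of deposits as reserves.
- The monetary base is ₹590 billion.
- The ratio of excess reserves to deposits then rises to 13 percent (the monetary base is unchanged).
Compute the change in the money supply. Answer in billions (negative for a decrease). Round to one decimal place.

Initially m₁ = 1 / (0.188 + 0.113) ≈ 3.32226, so M₁ = 3.32226 × 590 = 1960.1334 billion.
After the change m₂ = 1 / (0.188 + 0.13) ≈ 3.14465, so M₂ = 3.14465 × 590 = 1855.3435 billion.
ΔM = M₂ − M₁ = 1855.3435 − 1960.1334 = -104.7899 billion.

-104.8 billion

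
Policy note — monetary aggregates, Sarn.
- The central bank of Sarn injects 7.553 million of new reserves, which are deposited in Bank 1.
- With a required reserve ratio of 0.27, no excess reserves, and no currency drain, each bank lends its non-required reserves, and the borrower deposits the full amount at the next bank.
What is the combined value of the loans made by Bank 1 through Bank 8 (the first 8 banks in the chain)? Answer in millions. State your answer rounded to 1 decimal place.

Bank i lends (1 − rr)^i of the original deposit: Bank 1 lends 7.553·0.7300 ≈ 5.5137, Bank 2 lends 7.553·0.7300² ≈ 4.0250, and so on.
Summing a geometric series: total = 7.553·[0.7300·(1 − 0.7300^8) / (1 − 0.7300)] ≈ 18.7742 million.

18.8 million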